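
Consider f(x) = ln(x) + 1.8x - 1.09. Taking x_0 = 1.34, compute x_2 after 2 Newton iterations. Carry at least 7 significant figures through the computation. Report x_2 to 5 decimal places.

f'(x) = 1/x + 1.8
x_0 = 1.340000: f = 1.614670, f' = 2.546269 → x_1 = 1.340000 - (1.614670)/(2.546269) = 0.705868
x_1 = 0.705868: f = -0.167764, f' = 3.216695 → x_2 = 0.705868 - (-0.167764)/(3.216695) = 0.758022

0.75802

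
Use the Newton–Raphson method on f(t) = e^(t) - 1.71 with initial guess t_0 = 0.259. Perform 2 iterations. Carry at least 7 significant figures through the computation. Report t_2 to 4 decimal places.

0.5374

f'(t) = e^(t)
t_0 = 0.259000: f = -0.414366, f' = 1.295634 → t_1 = 0.259000 - (-0.414366)/(1.295634) = 0.578817
t_1 = 0.578817: f = 0.073927, f' = 1.783927 → t_2 = 0.578817 - (0.073927)/(1.783927) = 0.537377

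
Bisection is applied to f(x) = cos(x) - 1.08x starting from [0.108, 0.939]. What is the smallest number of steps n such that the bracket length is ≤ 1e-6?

Initial width b − a = 0.939 − 0.108 = 0.831000.
After n steps the width is (b−a)/2^n; need (b−a)/2^n ≤ 1e-6.
So n ≥ log₂(0.831000/1e-6) = log₂(831000.0000) ≈ 19.6645.
Hence n = 20.

20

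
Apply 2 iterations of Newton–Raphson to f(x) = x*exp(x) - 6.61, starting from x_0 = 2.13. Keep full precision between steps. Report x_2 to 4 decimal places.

Newton update: x ← x − f(x)/f'(x).
f'(x) = (x+1)*exp(x)
x_0 = 2.130000: f = 11.313666, f' = 26.338533 → x_1 = 2.130000 - (11.313666)/(26.338533) = 1.700452
x_1 = 1.700452: f = 2.702392, f' = 14.788814 → x_2 = 1.700452 - (2.702392)/(14.788814) = 1.517720

1.5177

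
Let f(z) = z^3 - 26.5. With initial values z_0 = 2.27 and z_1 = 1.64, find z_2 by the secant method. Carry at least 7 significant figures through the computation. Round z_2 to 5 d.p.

3.54994

f(z_0) = -14.802917, f(z_1) = -22.089056
z_2 = 1.640000 - (-22.089056)·(1.640000 - 2.270000)/(-22.089056 - (-14.802917)) = 3.549942; f(z_2) = 18.236695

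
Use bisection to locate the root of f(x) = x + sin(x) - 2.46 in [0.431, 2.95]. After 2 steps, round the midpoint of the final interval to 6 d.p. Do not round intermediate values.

f(0.431000) = -1.611220, f(2.950000) = 0.680423 (opposite signs)
step 1: m = 1.690500, f(m) = 0.223344 > 0 → root in [0.431000, 1.690500]
step 2: m = 1.060750, f(m) = -0.526528 < 0 → root in [1.060750, 1.690500]
Midpoint of [1.060750, 1.690500] = 1.375625

1.375625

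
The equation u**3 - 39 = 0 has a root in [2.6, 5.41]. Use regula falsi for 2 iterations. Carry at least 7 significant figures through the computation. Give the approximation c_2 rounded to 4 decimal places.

f(2.600000) = -21.424000, f(5.410000) = 119.340421
step 1: c = 3.027675, f(c) = -11.245857 < 0 → new bracket [3.027675, 5.410000]
step 2: c = 3.232837, f(c) = -5.212870 < 0 → new bracket [3.232837, 5.410000]

3.2328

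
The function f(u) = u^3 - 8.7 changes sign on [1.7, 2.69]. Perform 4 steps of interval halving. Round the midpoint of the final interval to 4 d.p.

2.0403

f(1.700000) = -3.787000, f(2.690000) = 10.765109 (opposite signs)
step 1: m = 2.195000, f(m) = 1.875565 > 0 → root in [1.700000, 2.195000]
step 2: m = 1.947500, f(m) = -1.313607 < 0 → root in [1.947500, 2.195000]
step 3: m = 2.071250, f(m) = 0.185821 > 0 → root in [1.947500, 2.071250]
step 4: m = 2.009375, f(m) = -0.586972 < 0 → root in [2.009375, 2.071250]
Midpoint of [2.009375, 2.071250] = 2.040312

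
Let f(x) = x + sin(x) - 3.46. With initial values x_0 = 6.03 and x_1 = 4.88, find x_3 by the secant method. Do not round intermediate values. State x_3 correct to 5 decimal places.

f(x_0) = 2.319511, f(x_1) = 0.434014
x_2 = 4.880000 - (0.434014)·(4.880000 - 6.030000)/(0.434014 - (2.319511)) = 4.615287; f(x_2) = 0.159998
x_3 = 4.615287 - (0.159998)·(4.615287 - 4.880000)/(0.159998 - (0.434014)) = 4.460721; f(x_3) = 0.032223

4.46072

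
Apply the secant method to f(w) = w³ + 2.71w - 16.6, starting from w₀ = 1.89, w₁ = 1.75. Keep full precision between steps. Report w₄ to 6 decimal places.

2.199126

f(w_0) = -4.726831, f(w_1) = -6.498125
w_2 = 1.750000 - (-6.498125)·(1.750000 - 1.890000)/(-6.498125 - (-4.726831)) = 2.263601; f(w_2) = 1.132791
w_3 = 2.263601 - (1.132791)·(2.263601 - 1.750000)/(1.132791 - (-6.498125)) = 2.187358; f(w_3) = -0.206773
w_4 = 2.187358 - (-0.206773)·(2.187358 - 2.263601)/(-0.206773 - (1.132791)) = 2.199126; f(w_4) = -0.005046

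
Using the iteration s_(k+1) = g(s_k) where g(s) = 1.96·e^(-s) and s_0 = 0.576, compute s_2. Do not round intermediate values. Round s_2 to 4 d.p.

0.6513

s_1 = g(0.576000) = 1.101799
s_2 = g(1.101799) = 0.651255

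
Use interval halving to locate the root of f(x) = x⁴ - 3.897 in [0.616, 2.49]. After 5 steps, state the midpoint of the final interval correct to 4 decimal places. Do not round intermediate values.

1.4066

f(0.616000) = -3.753013, f(2.490000) = 34.544240 (opposite signs)
step 1: m = 1.553000, f(m) = 1.919823 > 0 → root in [0.616000, 1.553000]
step 2: m = 1.084500, f(m) = -2.513694 < 0 → root in [1.084500, 1.553000]
step 3: m = 1.318750, f(m) = -0.872526 < 0 → root in [1.318750, 1.553000]
step 4: m = 1.435875, f(m) = 0.353760 > 0 → root in [1.318750, 1.435875]
step 5: m = 1.377313, f(m) = -0.298430 < 0 → root in [1.377313, 1.435875]
Midpoint of [1.377313, 1.435875] = 1.406594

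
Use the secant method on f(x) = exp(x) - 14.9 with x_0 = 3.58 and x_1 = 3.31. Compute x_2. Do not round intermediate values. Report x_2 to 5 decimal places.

2.91287

f(x_0) = 20.973541, f(x_1) = 12.485125
x_2 = 3.310000 - (12.485125)·(3.310000 - 3.580000)/(12.485125 - (20.973541)) = 2.912872; f(x_2) = 3.509603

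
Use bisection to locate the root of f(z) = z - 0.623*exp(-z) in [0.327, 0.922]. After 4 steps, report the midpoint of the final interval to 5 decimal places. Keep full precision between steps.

f(0.327000) = -0.122235, f(0.922000) = 0.674219 (opposite signs)
step 1: m = 0.624500, f(m) = 0.290865 > 0 → root in [0.327000, 0.624500]
step 2: m = 0.475750, f(m) = 0.088606 > 0 → root in [0.327000, 0.475750]
step 3: m = 0.401375, f(m) = -0.015661 < 0 → root in [0.401375, 0.475750]
step 4: m = 0.438563, f(m) = 0.036751 > 0 → root in [0.401375, 0.438563]
Midpoint of [0.401375, 0.438563] = 0.419969

0.41997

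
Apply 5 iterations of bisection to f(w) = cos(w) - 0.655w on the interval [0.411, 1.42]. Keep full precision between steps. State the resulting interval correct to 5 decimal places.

f(0.411000) = 0.647517, f(1.420000) = -0.779875 (opposite signs)
step 1: m = 0.915500, f(m) = 0.009742 > 0 → root in [0.915500, 1.420000]
step 2: m = 1.167750, f(m) = -0.372654 < 0 → root in [0.915500, 1.167750]
step 3: m = 1.041625, f(m) = -0.177446 < 0 → root in [0.915500, 1.041625]
step 4: m = 0.978562, f(m) = -0.082743 < 0 → root in [0.915500, 0.978562]
step 5: m = 0.947031, f(m) = -0.036210 < 0 → root in [0.915500, 0.947031]

[0.91550, 0.94703]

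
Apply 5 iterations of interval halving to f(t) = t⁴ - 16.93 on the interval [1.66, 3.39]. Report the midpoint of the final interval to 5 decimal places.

2.01141

f(1.660000) = -9.336669, f(3.390000) = 115.138362 (opposite signs)
step 1: m = 2.525000, f(m) = 23.718594 > 0 → root in [1.660000, 2.525000]
step 2: m = 2.092500, f(m) = 2.241755 > 0 → root in [1.660000, 2.092500]
step 3: m = 1.876250, f(m) = -4.537389 < 0 → root in [1.876250, 2.092500]
step 4: m = 1.984375, f(m) = -1.424171 < 0 → root in [1.984375, 2.092500]
step 5: m = 2.038437, f(m) = 0.335915 > 0 → root in [1.984375, 2.038437]
Midpoint of [1.984375, 2.038437] = 2.011406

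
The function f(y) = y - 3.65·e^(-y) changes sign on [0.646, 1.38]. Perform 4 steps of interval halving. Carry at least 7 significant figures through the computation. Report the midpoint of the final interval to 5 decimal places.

f(0.646000) = -1.267104, f(1.380000) = 0.461738 (opposite signs)
step 1: m = 1.013000, f(m) = -0.312417 < 0 → root in [1.013000, 1.380000]
step 2: m = 1.196500, f(m) = 0.093287 > 0 → root in [1.013000, 1.196500]
step 3: m = 1.104750, f(m) = -0.104472 < 0 → root in [1.104750, 1.196500]
step 4: m = 1.150625, f(m) = -0.004377 < 0 → root in [1.150625, 1.196500]
Midpoint of [1.150625, 1.196500] = 1.173562

1.17356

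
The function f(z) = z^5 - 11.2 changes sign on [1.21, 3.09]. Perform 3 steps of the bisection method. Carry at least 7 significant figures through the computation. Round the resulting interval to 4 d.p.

[1.4450, 1.6800]

f(1.210000) = -8.606258, f(3.090000) = 270.503600 (opposite signs)
step 1: m = 2.150000, f(m) = 34.740138 > 0 → root in [1.210000, 2.150000]
step 2: m = 1.680000, f(m) = 2.182782 > 0 → root in [1.210000, 1.680000]
step 3: m = 1.445000, f(m) = -4.900019 < 0 → root in [1.445000, 1.680000]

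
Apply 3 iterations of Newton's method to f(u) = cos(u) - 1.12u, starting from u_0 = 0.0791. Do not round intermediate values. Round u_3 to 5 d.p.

f'(u) = -sin(u) - 1.12
u_0 = 0.079100: f = 0.908281, f' = -1.199018 → u_1 = 0.079100 - (0.908281)/(-1.199018) = 0.836621
u_1 = 0.836621: f = -0.267041, f' = -1.862384 → u_2 = 0.836621 - (-0.267041)/(-1.862384) = 0.693235
u_2 = 0.693235: f = -0.007240, f' = -1.759029 → u_3 = 0.693235 - (-0.007240)/(-1.759029) = 0.689119

0.68912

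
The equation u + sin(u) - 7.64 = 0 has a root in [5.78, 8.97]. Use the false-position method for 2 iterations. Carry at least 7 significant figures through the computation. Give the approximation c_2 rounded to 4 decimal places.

f(5.780000) = -2.342218, f(8.970000) = 1.769263
step 1: c = 7.597271, f(c) = 0.924502 > 0 → new bracket [5.780000, 7.597271]
step 2: c = 7.082972, f(c) = 0.160180 > 0 → new bracket [5.780000, 7.082972]

7.0830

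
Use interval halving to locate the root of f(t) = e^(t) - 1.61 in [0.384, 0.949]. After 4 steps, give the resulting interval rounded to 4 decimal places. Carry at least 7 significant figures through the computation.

[0.4546, 0.4899]

f(0.384000) = -0.141855, f(0.949000) = 0.973125 (opposite signs)
step 1: m = 0.666500, f(m) = 0.337409 > 0 → root in [0.384000, 0.666500]
step 2: m = 0.525250, f(m) = 0.080882 > 0 → root in [0.384000, 0.525250]
step 3: m = 0.454625, f(m) = -0.034418 < 0 → root in [0.454625, 0.525250]
step 4: m = 0.489938, f(m) = 0.022214 > 0 → root in [0.454625, 0.489938]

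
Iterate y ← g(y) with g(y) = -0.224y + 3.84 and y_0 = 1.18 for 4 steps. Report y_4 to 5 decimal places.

y_1 = g(1.180000) = 3.575680
y_2 = g(3.575680) = 3.039048
y_3 = g(3.039048) = 3.159253
y_4 = g(3.159253) = 3.132327

3.13233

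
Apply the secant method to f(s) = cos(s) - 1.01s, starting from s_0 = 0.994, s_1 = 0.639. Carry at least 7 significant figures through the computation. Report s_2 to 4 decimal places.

0.7297

Secant update: s_(k+1) = s_k − f(s_k)·(s_k − s_(k-1))/(f(s_k) − f(s_(k-1))).
f(s_0) = -0.458599, f(s_1) = 0.157303
s_2 = 0.639000 - (0.157303)·(0.639000 - 0.994000)/(0.157303 - (-0.458599)) = 0.729668; f(s_2) = 0.008431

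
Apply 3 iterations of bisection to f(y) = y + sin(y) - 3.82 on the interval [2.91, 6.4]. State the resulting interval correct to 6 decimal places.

[4.655000, 5.091250]

f(2.910000) = -0.680472, f(6.400000) = 2.696549 (opposite signs)
step 1: m = 4.655000, f(m) = -0.163354 < 0 → root in [4.655000, 6.400000]
step 2: m = 5.527500, f(m) = 1.021712 > 0 → root in [4.655000, 5.527500]
step 3: m = 5.091250, f(m) = 0.342163 > 0 → root in [4.655000, 5.091250]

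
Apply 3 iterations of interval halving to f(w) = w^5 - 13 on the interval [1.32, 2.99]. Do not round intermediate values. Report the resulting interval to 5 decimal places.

f(1.320000) = -8.992536, f(2.990000) = 225.976910 (opposite signs)
step 1: m = 2.155000, f(m) = 33.476816 > 0 → root in [1.320000, 2.155000]
step 2: m = 1.737500, f(m) = 2.835219 > 0 → root in [1.320000, 1.737500]
step 3: m = 1.528750, f(m) = -4.650079 < 0 → root in [1.528750, 1.737500]

[1.52875, 1.73750]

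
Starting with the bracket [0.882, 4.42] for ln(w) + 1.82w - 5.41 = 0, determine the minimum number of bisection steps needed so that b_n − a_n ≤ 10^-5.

19

Initial width b − a = 4.42 − 0.882 = 3.538000.
After n steps the width is (b−a)/2^n; need (b−a)/2^n ≤ 10^-5.
So n ≥ log₂(3.538000/10^-5) = log₂(353800.0000) ≈ 18.4326.
Hence n = 19.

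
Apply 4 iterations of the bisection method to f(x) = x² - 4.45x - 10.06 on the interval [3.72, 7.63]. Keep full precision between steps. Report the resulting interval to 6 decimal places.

f(3.720000) = -12.775600, f(7.630000) = 14.203400 (opposite signs)
step 1: m = 5.675000, f(m) = -3.108125 < 0 → root in [5.675000, 7.630000]
step 2: m = 6.652500, f(m) = 4.592131 > 0 → root in [5.675000, 6.652500]
step 3: m = 6.163750, f(m) = 0.503127 > 0 → root in [5.675000, 6.163750]
step 4: m = 5.919375, f(m) = -1.362218 < 0 → root in [5.919375, 6.163750]

[5.919375, 6.163750]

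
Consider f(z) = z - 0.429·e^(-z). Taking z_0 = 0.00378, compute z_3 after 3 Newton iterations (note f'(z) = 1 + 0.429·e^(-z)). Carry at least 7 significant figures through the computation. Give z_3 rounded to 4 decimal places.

Newton update: z ← z − f(z)/f'(z).
z_0 = 0.003780: f = -0.423601, f' = 1.427381 → z_1 = 0.003780 - (-0.423601)/(1.427381) = 0.300548
z_1 = 0.300548: f = -0.017089, f' = 1.317637 → z_2 = 0.300548 - (-0.017089)/(1.317637) = 0.313517
z_2 = 0.313517: f = -0.000027, f' = 1.313544 → z_3 = 0.313517 - (-0.000027)/(1.313544) = 0.313538

0.3135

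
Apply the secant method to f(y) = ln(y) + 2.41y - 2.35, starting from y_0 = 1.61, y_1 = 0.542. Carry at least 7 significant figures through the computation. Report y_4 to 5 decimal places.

0.98243

f(y_0) = 2.006334, f(y_1) = -1.656269
y_2 = 0.542000 - (-1.656269)·(0.542000 - 1.610000)/(-1.656269 - (2.006334)) = 1.024961; f(y_2) = 0.144811
y_3 = 1.024961 - (0.144811)·(1.024961 - 0.542000)/(0.144811 - (-1.656269)) = 0.986130; f(y_3) = 0.012606
y_4 = 0.986130 - (0.012606)·(0.986130 - 1.024961)/(0.012606 - (0.144811)) = 0.982427; f(y_4) = -0.000079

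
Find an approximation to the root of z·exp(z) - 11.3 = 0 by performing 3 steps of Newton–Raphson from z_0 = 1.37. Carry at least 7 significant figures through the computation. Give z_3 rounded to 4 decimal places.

f'(z) = (z + 1)·exp(z)
z_0 = 1.370000: f = -5.908570, f' = 9.326781 → z_1 = 1.370000 - (-5.908570)/(9.326781) = 2.003506
z_1 = 2.003506: f = 3.556007, f' = 22.271013 → z_2 = 2.003506 - (3.556007)/(22.271013) = 1.843836
z_2 = 1.843836: f = 0.354405, f' = 17.975143 → z_3 = 1.843836 - (0.354405)/(17.975143) = 1.824120

1.8241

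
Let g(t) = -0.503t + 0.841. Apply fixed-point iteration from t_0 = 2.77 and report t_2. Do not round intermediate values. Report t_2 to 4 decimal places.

1.1188

t_1 = g(2.770000) = -0.552310
t_2 = g(-0.552310) = 1.118812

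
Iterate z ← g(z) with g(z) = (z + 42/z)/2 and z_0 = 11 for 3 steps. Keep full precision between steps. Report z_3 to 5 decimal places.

z_1 = g(11.000000) = 7.409091
z_2 = g(7.409091) = 6.538901
z_3 = g(6.538901) = 6.480999

6.48100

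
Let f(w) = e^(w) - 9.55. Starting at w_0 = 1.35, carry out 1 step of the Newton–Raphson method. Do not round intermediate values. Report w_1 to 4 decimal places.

2.8257

Newton update: w ← w − f(w)/f'(w).
f'(w) = e^(w)
w_0 = 1.350000: f = -5.692574, f' = 3.857426 → w_1 = 1.350000 - (-5.692574)/(3.857426) = 2.825744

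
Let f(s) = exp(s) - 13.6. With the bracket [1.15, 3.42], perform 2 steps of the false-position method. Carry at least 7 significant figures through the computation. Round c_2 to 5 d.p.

2.38636

f(1.150000) = -10.441807, f(3.420000) = 16.969415
step 1: c = 2.014715, f(c) = -6.101408 < 0 → new bracket [2.014715, 3.420000]
step 2: c = 2.386363, f(c) = -2.726128 < 0 → new bracket [2.386363, 3.420000]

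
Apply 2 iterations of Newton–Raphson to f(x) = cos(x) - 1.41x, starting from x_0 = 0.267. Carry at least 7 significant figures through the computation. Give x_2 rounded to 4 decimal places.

0.5897

Newton update: x ← x − f(x)/f'(x).
f'(x) = -sin(x) - 1.41
x_0 = 0.267000: f = 0.588097, f' = -1.673839 → x_1 = 0.267000 - (0.588097)/(-1.673839) = 0.618346
x_1 = 0.618346: f = -0.057030, f' = -1.989688 → x_2 = 0.618346 - (-0.057030)/(-1.989688) = 0.589683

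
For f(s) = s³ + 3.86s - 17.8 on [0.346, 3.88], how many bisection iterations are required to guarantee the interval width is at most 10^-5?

Initial width b − a = 3.88 − 0.346 = 3.534000.
After n steps the width is (b−a)/2^n; need (b−a)/2^n ≤ 10^-5.
So n ≥ log₂(3.534000/10^-5) = log₂(353400.0000) ≈ 18.4309.
Hence n = 19.

19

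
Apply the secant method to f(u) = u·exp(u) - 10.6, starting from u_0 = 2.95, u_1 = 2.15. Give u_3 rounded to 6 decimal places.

1.826398

f(u_0) = 45.762563, f(u_1) = 7.857446
u_2 = 2.150000 - (7.857446)·(2.150000 - 2.950000)/(7.857446 - (45.762563)) = 1.984166; f(u_2) = 3.830799
u_3 = 1.984166 - (3.830799)·(1.984166 - 2.150000)/(3.830799 - (7.857446)) = 1.826398; f(u_3) = 0.744619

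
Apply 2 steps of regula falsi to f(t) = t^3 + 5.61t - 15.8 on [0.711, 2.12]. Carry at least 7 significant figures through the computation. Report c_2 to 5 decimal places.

f(0.711000) = -11.451865, f(2.120000) = 5.621328
step 1: c = 1.656088, f(c) = -1.967308 < 0 → new bracket [1.656088, 2.120000]
step 2: c = 1.776355, f(c) = -0.229477 < 0 → new bracket [1.776355, 2.120000]

1.77635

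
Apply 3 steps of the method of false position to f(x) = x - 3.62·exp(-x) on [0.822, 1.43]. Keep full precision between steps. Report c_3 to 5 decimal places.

1.14844

f(0.822000) = -0.769177, f(1.430000) = 0.563702
step 1: c = 1.172864, f(c) = 0.052550 > 0 → new bracket [0.822000, 1.172864]
step 2: c = 1.150426, f(c) = 0.004690 > 0 → new bracket [0.822000, 1.150426]
step 3: c = 1.148436, f(c) = 0.000417 > 0 → new bracket [0.822000, 1.148436]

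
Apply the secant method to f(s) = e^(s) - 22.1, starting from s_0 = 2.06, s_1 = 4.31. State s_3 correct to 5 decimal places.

f(s_0) = -14.254030, f(s_1) = 52.340489
s_2 = 4.310000 - (52.340489)·(4.310000 - 2.060000)/(52.340489 - (-14.254030)) = 2.541595; f(s_2) = -9.400093
s_3 = 2.541595 - (-9.400093)·(2.541595 - 4.310000)/(-9.400093 - (52.340489)) = 2.810837; f(s_3) = -5.476174

2.81084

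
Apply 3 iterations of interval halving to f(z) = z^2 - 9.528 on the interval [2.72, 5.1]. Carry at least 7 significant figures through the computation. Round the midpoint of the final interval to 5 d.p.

f(2.720000) = -2.129600, f(5.100000) = 16.482000 (opposite signs)
step 1: m = 3.910000, f(m) = 5.760100 > 0 → root in [2.720000, 3.910000]
step 2: m = 3.315000, f(m) = 1.461225 > 0 → root in [2.720000, 3.315000]
step 3: m = 3.017500, f(m) = -0.422694 < 0 → root in [3.017500, 3.315000]
Midpoint of [3.017500, 3.315000] = 3.166250

3.16625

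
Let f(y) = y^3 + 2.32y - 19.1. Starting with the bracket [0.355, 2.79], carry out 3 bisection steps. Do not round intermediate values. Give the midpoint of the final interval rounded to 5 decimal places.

2.33344

f(0.355000) = -18.231661, f(2.790000) = 9.090439 (opposite signs)
step 1: m = 1.572500, f(m) = -11.563391 < 0 → root in [1.572500, 2.790000]
step 2: m = 2.181250, f(m) = -3.661436 < 0 → root in [2.181250, 2.790000]
step 3: m = 2.485625, f(m) = 2.023666 > 0 → root in [2.181250, 2.485625]
Midpoint of [2.181250, 2.485625] = 2.333437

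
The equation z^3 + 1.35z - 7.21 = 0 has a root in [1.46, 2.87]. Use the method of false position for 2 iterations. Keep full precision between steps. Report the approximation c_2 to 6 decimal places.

1.654215

False-position update: c = (a·f(b) − b·f(a))/(f(b) − f(a)); replace the endpoint whose sign matches f(c).
f(1.460000) = -2.126864, f(2.870000) = 20.304403
step 1: c = 1.593692, f(c) = -1.010772 < 0 → new bracket [1.593692, 2.870000]
step 2: c = 1.654215, f(c) = -0.450173 < 0 → new bracket [1.654215, 2.870000]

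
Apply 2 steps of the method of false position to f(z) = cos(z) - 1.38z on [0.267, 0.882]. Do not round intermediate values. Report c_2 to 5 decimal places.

f(0.267000) = 0.596107, f(0.882000) = -0.581552
step 1: c = 0.578301, f(c) = 0.039338 > 0 → new bracket [0.578301, 0.882000]
step 2: c = 0.597542, f(c) = 0.002113 > 0 → new bracket [0.597542, 0.882000]

0.59754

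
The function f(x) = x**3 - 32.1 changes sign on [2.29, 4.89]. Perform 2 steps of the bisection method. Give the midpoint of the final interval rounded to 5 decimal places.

f(2.290000) = -20.091011, f(4.890000) = 84.830169 (opposite signs)
step 1: m = 3.590000, f(m) = 14.168279 > 0 → root in [2.290000, 3.590000]
step 2: m = 2.940000, f(m) = -6.687816 < 0 → root in [2.940000, 3.590000]
Midpoint of [2.940000, 3.590000] = 3.265000

3.26500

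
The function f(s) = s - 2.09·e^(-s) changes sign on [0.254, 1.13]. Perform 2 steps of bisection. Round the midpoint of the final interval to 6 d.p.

f(0.254000) = -1.367196, f(1.130000) = 0.454860 (opposite signs)
step 1: m = 0.692000, f(m) = -0.354199 < 0 → root in [0.692000, 1.130000]
step 2: m = 0.911000, f(m) = 0.070565 > 0 → root in [0.692000, 0.911000]
Midpoint of [0.692000, 0.911000] = 0.801500

0.801500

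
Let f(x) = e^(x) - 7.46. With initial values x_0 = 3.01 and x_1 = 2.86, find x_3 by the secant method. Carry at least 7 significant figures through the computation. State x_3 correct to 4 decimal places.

2.1218

f(x_0) = 12.827400, f(x_1) = 10.001527
x_2 = 2.860000 - (10.001527)·(2.860000 - 3.010000)/(10.001527 - (12.827400)) = 2.329110; f(x_2) = 2.808793
x_3 = 2.329110 - (2.808793)·(2.329110 - 2.860000)/(2.808793 - (10.001527)) = 2.121795; f(x_3) = 0.886101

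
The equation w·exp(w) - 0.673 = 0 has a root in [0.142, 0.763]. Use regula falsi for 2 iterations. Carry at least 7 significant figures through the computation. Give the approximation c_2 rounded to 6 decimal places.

f(0.142000) = -0.509334, f(0.763000) = 0.963407
step 1: c = 0.356767, f(c) = -0.163285 < 0 → new bracket [0.356767, 0.763000]
step 2: c = 0.415640, f(c) = -0.043163 < 0 → new bracket [0.415640, 0.763000]

0.415640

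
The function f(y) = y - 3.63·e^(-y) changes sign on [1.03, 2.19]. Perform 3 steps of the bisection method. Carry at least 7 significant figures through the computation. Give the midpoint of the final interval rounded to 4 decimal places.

1.1025

f(1.030000) = -0.265935, f(2.190000) = 1.783742 (opposite signs)
step 1: m = 1.610000, f(m) = 0.884408 > 0 → root in [1.030000, 1.610000]
step 2: m = 1.320000, f(m) = 0.350299 > 0 → root in [1.030000, 1.320000]
step 3: m = 1.175000, f(m) = 0.053987 > 0 → root in [1.030000, 1.175000]
Midpoint of [1.030000, 1.175000] = 1.102500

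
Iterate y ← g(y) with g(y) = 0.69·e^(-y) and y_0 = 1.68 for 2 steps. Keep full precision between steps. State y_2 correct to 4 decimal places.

y_1 = g(1.680000) = 0.128598
y_2 = g(0.128598) = 0.606736

0.6067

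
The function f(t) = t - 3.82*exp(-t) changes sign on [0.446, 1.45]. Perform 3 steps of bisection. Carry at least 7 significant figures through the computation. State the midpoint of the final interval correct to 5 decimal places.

1.13625

f(0.446000) = -1.999502, f(1.450000) = 0.553941 (opposite signs)
step 1: m = 0.948000, f(m) = -0.532308 < 0 → root in [0.948000, 1.450000]
step 2: m = 1.199000, f(m) = 0.047287 > 0 → root in [0.948000, 1.199000]
step 3: m = 1.073500, f(m) = -0.232215 < 0 → root in [1.073500, 1.199000]
Midpoint of [1.073500, 1.199000] = 1.136250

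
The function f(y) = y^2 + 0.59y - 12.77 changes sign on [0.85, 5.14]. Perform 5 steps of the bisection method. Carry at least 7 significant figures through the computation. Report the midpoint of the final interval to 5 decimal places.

3.33016

f(0.850000) = -11.546000, f(5.140000) = 16.682200 (opposite signs)
step 1: m = 2.995000, f(m) = -2.032925 < 0 → root in [2.995000, 5.140000]
step 2: m = 4.067500, f(m) = 6.174381 > 0 → root in [2.995000, 4.067500]
step 3: m = 3.531250, f(m) = 1.783164 > 0 → root in [2.995000, 3.531250]
step 4: m = 3.263125, f(m) = -0.196771 < 0 → root in [3.263125, 3.531250]
step 5: m = 3.397187, f(m) = 0.775224 > 0 → root in [3.263125, 3.397187]
Midpoint of [3.263125, 3.397187] = 3.330156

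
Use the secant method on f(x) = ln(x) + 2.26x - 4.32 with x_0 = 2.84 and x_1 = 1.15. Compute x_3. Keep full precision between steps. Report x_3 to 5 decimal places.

1.68291

f(x_0) = 3.142204, f(x_1) = -1.581238
x_2 = 1.150000 - (-1.581238)·(1.150000 - 2.840000)/(-1.581238 - (3.142204)) = 1.715751; f(x_2) = 0.097448
x_3 = 1.715751 - (0.097448)·(1.715751 - 1.150000)/(0.097448 - (-1.581238)) = 1.682909; f(x_3) = 0.003898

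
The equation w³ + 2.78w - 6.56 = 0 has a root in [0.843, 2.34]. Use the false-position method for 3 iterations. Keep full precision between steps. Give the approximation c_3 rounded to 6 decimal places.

1.361186

False-position update: c = (a·f(b) − b·f(a))/(f(b) − f(a)); replace the endpoint whose sign matches f(c).
f(0.843000) = -3.617383, f(2.340000) = 12.758104
step 1: c = 1.173691, f(c) = -1.680322 < 0 → new bracket [1.173691, 2.340000]
step 2: c = 1.309424, f(c) = -0.674674 < 0 → new bracket [1.309424, 2.340000]
step 3: c = 1.361186, f(c) = -0.253863 < 0 → new bracket [1.361186, 2.340000]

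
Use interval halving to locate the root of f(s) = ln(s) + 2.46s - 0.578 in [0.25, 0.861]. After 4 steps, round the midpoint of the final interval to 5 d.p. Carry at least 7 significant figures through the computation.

f(0.250000) = -1.349294, f(0.861000) = 1.390399 (opposite signs)
step 1: m = 0.555500, f(m) = 0.200643 > 0 → root in [0.250000, 0.555500]
step 2: m = 0.402750, f(m) = -0.496674 < 0 → root in [0.402750, 0.555500]
step 3: m = 0.479125, f(m) = -0.135146 < 0 → root in [0.479125, 0.555500]
step 4: m = 0.517313, f(m) = 0.035481 > 0 → root in [0.479125, 0.517313]
Midpoint of [0.479125, 0.517313] = 0.498219

0.49822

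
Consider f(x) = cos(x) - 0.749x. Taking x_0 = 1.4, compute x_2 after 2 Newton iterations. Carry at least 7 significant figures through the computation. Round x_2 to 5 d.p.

Newton update: x ← x − f(x)/f'(x).
f'(x) = -sin(x) - 0.749
x_0 = 1.400000: f = -0.878633, f' = -1.734450 → x_1 = 1.400000 - (-0.878633)/(-1.734450) = 0.893423
x_1 = 0.893423: f = -0.042425, f' = -1.528221 → x_2 = 0.893423 - (-0.042425)/(-1.528221) = 0.865662

0.86566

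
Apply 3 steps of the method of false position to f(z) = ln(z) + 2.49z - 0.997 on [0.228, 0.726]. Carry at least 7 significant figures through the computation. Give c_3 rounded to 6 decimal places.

False-position update: c = (a·f(b) − b·f(a))/(f(b) − f(a)); replace the endpoint whose sign matches f(c).
f(0.228000) = -1.907690, f(0.726000) = 0.490535
step 1: c = 0.624139, f(c) = 0.085723 > 0 → new bracket [0.228000, 0.624139]
step 2: c = 0.607104, f(c) = 0.015632 > 0 → new bracket [0.228000, 0.607104]
step 3: c = 0.604022, f(c) = 0.002872 > 0 → new bracket [0.228000, 0.604022]

0.604022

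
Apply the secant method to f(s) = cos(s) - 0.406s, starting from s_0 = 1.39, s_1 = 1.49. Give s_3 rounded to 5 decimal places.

1.10582

f(s_0) = -0.384527, f(s_1) = -0.524232
s_2 = 1.490000 - (-0.524232)·(1.490000 - 1.390000)/(-0.524232 - (-0.384527)) = 1.114757; f(s_2) = -0.012196
s_3 = 1.114757 - (-0.012196)·(1.114757 - 1.490000)/(-0.012196 - (-0.524232)) = 1.105819; f(s_3) = -0.000561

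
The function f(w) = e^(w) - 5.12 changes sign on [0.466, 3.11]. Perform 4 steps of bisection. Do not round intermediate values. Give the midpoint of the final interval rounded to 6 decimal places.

1.705375

f(0.466000) = -3.526393, f(3.110000) = 17.301044 (opposite signs)
step 1: m = 1.788000, f(m) = 0.857486 > 0 → root in [0.466000, 1.788000]
step 2: m = 1.127000, f(m) = -2.033617 < 0 → root in [1.127000, 1.788000]
step 3: m = 1.457500, f(m) = -0.824792 < 0 → root in [1.457500, 1.788000]
step 4: m = 1.622750, f(m) = -0.052995 < 0 → root in [1.622750, 1.788000]
Midpoint of [1.622750, 1.788000] = 1.705375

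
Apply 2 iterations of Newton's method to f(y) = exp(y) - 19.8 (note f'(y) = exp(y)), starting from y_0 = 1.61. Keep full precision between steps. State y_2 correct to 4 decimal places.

3.7733

y_0 = 1.610000: f = -14.797189, f' = 5.002811 → y_1 = 1.610000 - (-14.797189)/(5.002811) = 4.567775
y_1 = 4.567775: f = 76.529515, f' = 96.329515 → y_2 = 4.567775 - (76.529515)/(96.329515) = 3.773319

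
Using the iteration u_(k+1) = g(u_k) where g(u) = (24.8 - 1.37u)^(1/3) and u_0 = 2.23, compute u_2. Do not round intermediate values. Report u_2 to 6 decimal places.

u_1 = g(2.230000) = 2.791167
u_2 = g(2.791167) = 2.757877

2.757877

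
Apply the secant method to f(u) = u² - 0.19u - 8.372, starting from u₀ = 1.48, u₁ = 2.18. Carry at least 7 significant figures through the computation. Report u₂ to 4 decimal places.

f(u_0) = -6.462800, f(u_1) = -4.033800
u_2 = 2.180000 - (-4.033800)·(2.180000 - 1.480000)/(-4.033800 - (-6.462800)) = 3.342478; f(u_2) = 2.165091

3.3425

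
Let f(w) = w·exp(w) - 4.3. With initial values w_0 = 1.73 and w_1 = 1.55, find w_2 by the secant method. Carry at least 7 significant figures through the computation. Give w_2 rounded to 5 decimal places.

1.32989

f(w_0) = 5.458331, f(w_1) = 3.002779
w_2 = 1.550000 - (3.002779)·(1.550000 - 1.730000)/(3.002779 - (5.458331)) = 1.329887; f(w_2) = 0.727788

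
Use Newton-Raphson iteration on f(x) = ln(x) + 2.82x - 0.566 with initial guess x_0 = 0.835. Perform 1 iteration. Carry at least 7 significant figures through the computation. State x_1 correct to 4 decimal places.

0.4347

f'(x) = 1/x + 2.82
x_0 = 0.835000: f = 1.608376, f' = 4.017605 → x_1 = 0.835000 - (1.608376)/(4.017605) = 0.434668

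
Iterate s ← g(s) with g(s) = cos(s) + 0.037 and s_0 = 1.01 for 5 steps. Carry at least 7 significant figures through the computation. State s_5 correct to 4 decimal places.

s_1 = g(1.010000) = 0.568861
s_2 = g(0.568861) = 0.879515
s_3 = g(0.879515) = 0.674525
s_4 = g(0.674525) = 0.818004
s_5 = g(0.818004) = 0.720679

0.7207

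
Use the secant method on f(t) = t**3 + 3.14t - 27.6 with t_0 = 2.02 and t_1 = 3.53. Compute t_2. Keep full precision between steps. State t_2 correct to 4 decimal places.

Secant update: t_(k+1) = t_k − f(t_k)·(t_k − t_(k-1))/(f(t_k) − f(t_(k-1))).
f(t_0) = -13.014792, f(t_1) = 27.471177
t_2 = 3.530000 - (27.471177)·(3.530000 - 2.020000)/(27.471177 - (-13.014792)) = 2.505411; f(t_2) = -4.006333

2.5054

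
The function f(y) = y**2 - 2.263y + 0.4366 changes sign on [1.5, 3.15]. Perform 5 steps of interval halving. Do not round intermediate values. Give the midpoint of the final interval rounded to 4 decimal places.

2.0414

f(1.500000) = -0.707900, f(3.150000) = 3.230650 (opposite signs)
step 1: m = 2.325000, f(m) = 0.580750 > 0 → root in [1.500000, 2.325000]
step 2: m = 1.912500, f(m) = -0.233731 < 0 → root in [1.912500, 2.325000]
step 3: m = 2.118750, f(m) = 0.130970 > 0 → root in [1.912500, 2.118750]
step 4: m = 2.015625, f(m) = -0.062015 < 0 → root in [2.015625, 2.118750]
step 5: m = 2.067188, f(m) = 0.031819 > 0 → root in [2.015625, 2.067188]
Midpoint of [2.015625, 2.067188] = 2.041406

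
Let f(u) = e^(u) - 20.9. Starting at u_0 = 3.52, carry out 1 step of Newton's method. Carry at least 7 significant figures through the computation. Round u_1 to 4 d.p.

3.1386

Newton update: u ← u − f(u)/f'(u).
f'(u) = e^(u)
u_0 = 3.520000: f = 12.884428, f' = 33.784428 → u_1 = 3.520000 - (12.884428)/(33.784428) = 3.138628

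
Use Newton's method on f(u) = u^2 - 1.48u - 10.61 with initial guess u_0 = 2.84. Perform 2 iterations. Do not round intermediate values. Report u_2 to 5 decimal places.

4.09840

f'(u) = 2u - 1.48
u_0 = 2.840000: f = -6.747600, f' = 4.200000 → u_1 = 2.840000 - (-6.747600)/(4.200000) = 4.446571
u_1 = 4.446571: f = 2.581072, f' = 7.413143 → u_2 = 4.446571 - (2.581072)/(7.413143) = 4.098396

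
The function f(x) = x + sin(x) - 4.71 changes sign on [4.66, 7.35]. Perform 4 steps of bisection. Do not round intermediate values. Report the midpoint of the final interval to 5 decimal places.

5.41656

f(4.660000) = -1.048628, f(7.350000) = 3.515667 (opposite signs)
step 1: m = 6.005000, f(m) = 1.020389 > 0 → root in [4.660000, 6.005000]
step 2: m = 5.332500, f(m) = -0.191314 < 0 → root in [5.332500, 6.005000]
step 3: m = 5.668750, f(m) = 0.382253 > 0 → root in [5.332500, 5.668750]
step 4: m = 5.500625, f(m) = 0.085528 > 0 → root in [5.332500, 5.500625]
Midpoint of [5.332500, 5.500625] = 5.416562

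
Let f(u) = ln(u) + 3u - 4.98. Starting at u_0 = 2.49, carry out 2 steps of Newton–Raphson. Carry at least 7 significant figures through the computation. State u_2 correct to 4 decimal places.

1.5203

f'(u) = 1/u + 3
u_0 = 2.490000: f = 3.402283, f' = 3.401606 → u_1 = 2.490000 - (3.402283)/(3.401606) = 1.489801
u_1 = 1.489801: f = -0.111954, f' = 3.671231 → u_2 = 1.489801 - (-0.111954)/(3.671231) = 1.520296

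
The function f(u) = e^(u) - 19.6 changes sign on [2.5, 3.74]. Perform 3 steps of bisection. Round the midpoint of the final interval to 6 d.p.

3.042500

f(2.500000) = -7.417506, f(3.740000) = 22.497990 (opposite signs)
step 1: m = 3.120000, f(m) = 3.046380 > 0 → root in [2.500000, 3.120000]
step 2: m = 2.810000, f(m) = -2.990082 < 0 → root in [2.810000, 3.120000]
step 3: m = 2.965000, f(m) = -0.205297 < 0 → root in [2.965000, 3.120000]
Midpoint of [2.965000, 3.120000] = 3.042500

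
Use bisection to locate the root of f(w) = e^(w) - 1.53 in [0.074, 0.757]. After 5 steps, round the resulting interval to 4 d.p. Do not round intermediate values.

[0.4155, 0.4368]

f(0.074000) = -0.453193, f(0.757000) = 0.601871 (opposite signs)
step 1: m = 0.415500, f(m) = -0.014872 < 0 → root in [0.415500, 0.757000]
step 2: m = 0.586250, f(m) = 0.267236 > 0 → root in [0.415500, 0.586250]
step 3: m = 0.500875, f(m) = 0.120165 > 0 → root in [0.415500, 0.500875]
step 4: m = 0.458187, f(m) = 0.051205 > 0 → root in [0.415500, 0.458187]
step 5: m = 0.436844, f(m) = 0.017814 > 0 → root in [0.415500, 0.436844]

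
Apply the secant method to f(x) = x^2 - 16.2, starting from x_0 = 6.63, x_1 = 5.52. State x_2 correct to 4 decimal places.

4.3455

f(x_0) = 27.756900, f(x_1) = 14.270400
x_2 = 5.520000 - (14.270400)·(5.520000 - 6.630000)/(14.270400 - (27.756900)) = 4.345481; f(x_2) = 2.683209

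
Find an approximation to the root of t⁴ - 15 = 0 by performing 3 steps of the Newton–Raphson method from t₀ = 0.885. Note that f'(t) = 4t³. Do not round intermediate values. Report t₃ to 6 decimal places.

3.468302

Newton update: t ← t − f(t)/f'(t).
t_0 = 0.885000: f = -14.386559, f' = 2.772617 → t_1 = 0.885000 - (-14.386559)/(2.772617) = 6.073802
t_1 = 6.073802: f = 1345.951281, f' = 896.276326 → t_2 = 6.073802 - (1345.951281)/(896.276326) = 4.572088
t_2 = 4.572088: f = 421.976575, f' = 382.299393 → t_3 = 4.572088 - (421.976575)/(382.299393) = 3.468302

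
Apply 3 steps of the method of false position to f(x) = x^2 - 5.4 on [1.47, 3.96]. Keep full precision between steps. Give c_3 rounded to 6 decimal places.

2.305398

f(1.470000) = -3.239100, f(3.960000) = 10.281600
step 1: c = 2.066519, f(c) = -1.129498 < 0 → new bracket [2.066519, 3.960000]
step 2: c = 2.253941, f(c) = -0.319752 < 0 → new bracket [2.253941, 3.960000]
step 3: c = 2.305398, f(c) = -0.085141 < 0 → new bracket [2.305398, 3.960000]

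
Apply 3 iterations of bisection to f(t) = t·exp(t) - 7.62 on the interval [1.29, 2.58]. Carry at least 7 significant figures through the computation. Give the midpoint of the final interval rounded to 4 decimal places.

1.5319

f(1.290000) = -2.933705, f(2.580000) = 26.428616 (opposite signs)
step 1: m = 1.935000, f(m) = 5.778025 > 0 → root in [1.290000, 1.935000]
step 2: m = 1.612500, f(m) = 0.467226 > 0 → root in [1.290000, 1.612500]
step 3: m = 1.451250, f(m) = -1.425417 < 0 → root in [1.451250, 1.612500]
Midpoint of [1.451250, 1.612500] = 1.531875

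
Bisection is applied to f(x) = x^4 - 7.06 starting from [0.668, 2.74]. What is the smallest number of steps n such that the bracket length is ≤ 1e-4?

15

Initial width b − a = 2.74 − 0.668 = 2.072000.
After n steps the width is (b−a)/2^n; need (b−a)/2^n ≤ 1e-4.
So n ≥ log₂(2.072000/1e-4) = log₂(20720.0000) ≈ 14.3387.
Hence n = 15.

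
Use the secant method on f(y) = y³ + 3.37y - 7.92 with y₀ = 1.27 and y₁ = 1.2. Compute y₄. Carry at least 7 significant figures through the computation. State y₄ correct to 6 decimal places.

1.448411

Secant update: y_(k+1) = y_k − f(y_k)·(y_k − y_(k-1))/(f(y_k) − f(y_(k-1))).
f(y_0) = -1.591717, f(y_1) = -2.148000
y_2 = 1.200000 - (-2.148000)·(1.200000 - 1.270000)/(-2.148000 - (-1.591717)) = 1.470294; f(y_2) = 0.213321
y_3 = 1.470294 - (0.213321)·(1.470294 - 1.200000)/(0.213321 - (-2.148000)) = 1.445876; f(y_3) = -0.024713
y_4 = 1.445876 - (-0.024713)·(1.445876 - 1.470294)/(-0.024713 - (0.213321)) = 1.448411; f(y_4) = -0.000242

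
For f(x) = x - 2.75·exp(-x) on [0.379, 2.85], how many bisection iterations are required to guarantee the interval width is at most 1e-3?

Initial width b − a = 2.85 − 0.379 = 2.471000.
After n steps the width is (b−a)/2^n; need (b−a)/2^n ≤ 1e-3.
So n ≥ log₂(2.471000/1e-3) = log₂(2471.0000) ≈ 11.2709.
Hence n = 12.

12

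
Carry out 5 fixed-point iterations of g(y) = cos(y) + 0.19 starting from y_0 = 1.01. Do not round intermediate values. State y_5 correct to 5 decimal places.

0.81052

y_1 = g(1.010000) = 0.721861
y_2 = g(0.721861) = 0.940577
y_3 = g(0.940577) = 0.779322
y_4 = g(0.779322) = 0.901391
y_5 = g(0.901391) = 0.810520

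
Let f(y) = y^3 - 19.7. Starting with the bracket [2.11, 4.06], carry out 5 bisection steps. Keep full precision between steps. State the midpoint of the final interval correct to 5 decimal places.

2.68891

f(2.110000) = -10.306069, f(4.060000) = 47.223416 (opposite signs)
step 1: m = 3.085000, f(m) = 9.660639 > 0 → root in [2.110000, 3.085000]
step 2: m = 2.597500, f(m) = -2.174651 < 0 → root in [2.597500, 3.085000]
step 3: m = 2.841250, f(m) = 3.236563 > 0 → root in [2.597500, 2.841250]
step 4: m = 2.719375, f(m) = 0.409779 > 0 → root in [2.597500, 2.719375]
step 5: m = 2.658438, f(m) = -0.912051 < 0 → root in [2.658438, 2.719375]
Midpoint of [2.658438, 2.719375] = 2.688906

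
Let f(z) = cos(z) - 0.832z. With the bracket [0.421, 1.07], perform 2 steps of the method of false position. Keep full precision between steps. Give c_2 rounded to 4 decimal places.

0.8189

f(0.421000) = 0.562409, f(1.070000) = -0.410116
step 1: c = 0.796315, f(c) = 0.036811 > 0 → new bracket [0.796315, 1.070000]
step 2: c = 0.818857, f(c) = 0.001767 > 0 → new bracket [0.818857, 1.070000]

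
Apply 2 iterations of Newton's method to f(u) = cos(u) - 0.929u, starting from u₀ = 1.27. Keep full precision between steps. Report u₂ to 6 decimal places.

f'(u) = -sin(u) - 0.929
u_0 = 1.270000: f = -0.883549, f' = -1.884101 → u_1 = 1.270000 - (-0.883549)/(-1.884101) = 0.801050
u_1 = 0.801050: f = -0.048222, f' = -1.647087 → u_2 = 0.801050 - (-0.048222)/(-1.647087) = 0.771773

0.771773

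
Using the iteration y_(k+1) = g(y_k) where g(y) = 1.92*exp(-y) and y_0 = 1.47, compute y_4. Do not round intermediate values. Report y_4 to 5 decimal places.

1.09832

y_1 = g(1.470000) = 0.441457
y_2 = g(0.441457) = 1.234750
y_3 = g(1.234750) = 0.558543
y_4 = g(0.558543) = 1.098321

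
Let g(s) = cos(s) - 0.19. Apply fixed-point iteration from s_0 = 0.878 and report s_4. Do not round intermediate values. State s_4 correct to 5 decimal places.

0.65314

s_1 = g(0.878000) = 0.448691
s_2 = g(0.448691) = 0.711016
s_3 = g(0.711016) = 0.567700
s_4 = g(0.567700) = 0.653140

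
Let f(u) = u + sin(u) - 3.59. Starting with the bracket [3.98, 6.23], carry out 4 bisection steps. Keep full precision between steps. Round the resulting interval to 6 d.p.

f(3.980000) = -0.353579, f(6.230000) = 2.586840 (opposite signs)
step 1: m = 5.105000, f(m) = 0.591087 > 0 → root in [3.980000, 5.105000]
step 2: m = 4.542500, f(m) = -0.033104 < 0 → root in [4.542500, 5.105000]
step 3: m = 4.823750, f(m) = 0.239944 > 0 → root in [4.542500, 4.823750]
step 4: m = 4.683125, f(m) = 0.093553 > 0 → root in [4.542500, 4.683125]

[4.542500, 4.683125]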